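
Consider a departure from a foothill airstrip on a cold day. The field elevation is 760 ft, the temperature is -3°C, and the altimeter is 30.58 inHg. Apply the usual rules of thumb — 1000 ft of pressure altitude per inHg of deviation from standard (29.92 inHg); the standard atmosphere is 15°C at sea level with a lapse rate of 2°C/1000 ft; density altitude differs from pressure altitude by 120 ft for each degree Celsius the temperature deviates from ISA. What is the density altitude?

Pressure altitude = 760 + (29.92 − 30.58) × 1000 = 760 + (-660) = 100 ft.
ISA temperature at 100 ft = 15 − 2 × (100/1000) = 14.8°C.
ISA deviation = -3 − 14.8 = -17.8°C.
Density altitude = 100 + 120 × (-17.8) = -2036 ft.

-2036 ft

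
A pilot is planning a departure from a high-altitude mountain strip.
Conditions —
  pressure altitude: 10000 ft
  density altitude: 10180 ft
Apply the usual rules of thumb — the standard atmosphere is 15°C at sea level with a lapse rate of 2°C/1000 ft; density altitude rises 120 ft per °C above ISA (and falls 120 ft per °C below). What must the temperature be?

-3.5°C

Density altitude − pressure altitude = 10180 − 10000 = +180 ft.
At 120 ft/°C that is an ISA deviation of 180/120 = +1.5°C.
ISA temperature at 10000 ft = 15 − 2 × (10000/1000) = -5°C.
OAT = ISA + deviation = -5 + (+1.5) = -3.5°C.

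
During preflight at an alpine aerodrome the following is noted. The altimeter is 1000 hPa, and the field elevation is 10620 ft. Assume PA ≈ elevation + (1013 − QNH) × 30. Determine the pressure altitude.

11010 ft

Pressure correction = (1013 − 1000) × 30 = +390 ft.
Pressure altitude = 10620 + (+390) = 11010 ft.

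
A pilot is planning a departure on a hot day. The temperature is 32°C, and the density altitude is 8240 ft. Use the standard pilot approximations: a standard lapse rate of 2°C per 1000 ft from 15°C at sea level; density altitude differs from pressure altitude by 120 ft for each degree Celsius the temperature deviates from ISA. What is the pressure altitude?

DA = PA + 120 × (OAT − (15 − 2·PA/1000)) = PA + 120·OAT − 1800 + 0.24·PA = 1.24·PA + 120·OAT − 1800.
So 1.24·PA = 8240 − 120 × 32 + 1800 = 6200.
PA = 6200 / 1.24 = 5000 ft.

5000 ft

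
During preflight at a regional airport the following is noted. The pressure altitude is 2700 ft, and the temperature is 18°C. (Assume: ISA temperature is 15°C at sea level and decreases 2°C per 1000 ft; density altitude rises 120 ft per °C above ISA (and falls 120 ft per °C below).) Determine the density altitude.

ISA temperature at 2700 ft = 15 − 2 × (2700/1000) = 9.6°C.
ISA deviation = 18 − 9.6 = +8.4°C.
Density altitude = 2700 + 120 × (8.4) = 2700 + (+1008) = 3708 ft.

3708 ft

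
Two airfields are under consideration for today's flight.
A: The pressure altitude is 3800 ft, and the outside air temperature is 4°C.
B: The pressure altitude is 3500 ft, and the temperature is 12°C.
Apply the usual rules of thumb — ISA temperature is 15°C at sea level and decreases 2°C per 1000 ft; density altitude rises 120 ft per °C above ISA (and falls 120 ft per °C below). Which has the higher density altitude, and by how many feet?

A: ISA temp = 7.4°C, deviation -3.4°C, DA = 3800 + 120 × (-3.4) = 3392 ft.
B: ISA temp = 8°C, deviation +4°C, DA = 3500 + 120 × 4 = 3980 ft.
B is higher by 3980 − 3392 = 588 ft.

B by 588 ft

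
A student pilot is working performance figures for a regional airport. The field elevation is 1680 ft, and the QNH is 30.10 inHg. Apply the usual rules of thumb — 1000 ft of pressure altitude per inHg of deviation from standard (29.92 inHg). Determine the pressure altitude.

Pressure correction = (29.92 − 30.10) × 1000 = -180 ft.
Pressure altitude = 1680 + (-180) = 1500 ft.

1500 ft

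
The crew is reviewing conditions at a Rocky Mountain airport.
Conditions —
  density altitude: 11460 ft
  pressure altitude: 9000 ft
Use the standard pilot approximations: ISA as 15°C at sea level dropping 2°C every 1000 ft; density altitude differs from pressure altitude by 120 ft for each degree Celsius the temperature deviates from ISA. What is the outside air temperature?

17.5°C

Density altitude − pressure altitude = 11460 − 9000 = +2460 ft.
At 120 ft/°C that is an ISA deviation of 2460/120 = +20.5°C.
ISA temperature at 9000 ft = 15 − 2 × (9000/1000) = -3°C.
OAT = ISA + deviation = -3 + (+20.5) = 17.5°C.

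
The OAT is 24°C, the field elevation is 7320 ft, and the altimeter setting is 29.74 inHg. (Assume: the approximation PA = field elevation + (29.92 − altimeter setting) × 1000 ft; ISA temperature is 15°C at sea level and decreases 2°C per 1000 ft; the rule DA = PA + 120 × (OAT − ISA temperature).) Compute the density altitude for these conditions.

10380 ft

Pressure altitude = 7320 + (29.92 − 29.74) × 1000 = 7320 + (+180) = 7500 ft.
ISA temperature at 7500 ft = 15 − 2 × (7500/1000) = 0°C.
ISA deviation = 24 − 0 = +24°C.
Density altitude = 7500 + 120 × (24) = 10380 ft.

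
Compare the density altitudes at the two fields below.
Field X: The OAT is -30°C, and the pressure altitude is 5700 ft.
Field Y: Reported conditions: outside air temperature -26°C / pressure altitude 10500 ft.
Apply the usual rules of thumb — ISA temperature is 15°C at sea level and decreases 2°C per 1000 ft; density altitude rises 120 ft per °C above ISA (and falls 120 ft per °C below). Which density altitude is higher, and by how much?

Field X: ISA temp = 3.6°C, deviation -33.6°C, DA = 5700 + 120 × (-33.6) = 1668 ft.
Field Y: ISA temp = -6°C, deviation -20°C, DA = 10500 + 120 × (-20) = 8100 ft.
Field Y is higher by 8100 − 1668 = 6432 ft.

Field Y by 6432 ft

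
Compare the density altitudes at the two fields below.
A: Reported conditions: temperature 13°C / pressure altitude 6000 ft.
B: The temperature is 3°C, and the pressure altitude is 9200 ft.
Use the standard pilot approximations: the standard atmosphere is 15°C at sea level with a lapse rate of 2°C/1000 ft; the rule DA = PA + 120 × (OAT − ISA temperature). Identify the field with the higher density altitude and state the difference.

A: ISA temp = 3°C, deviation +10°C, DA = 6000 + 120 × 10 = 7200 ft.
B: ISA temp = -3.4°C, deviation +6.4°C, DA = 9200 + 120 × 6.4 = 9968 ft.
B is higher by 9968 − 7200 = 2768 ft.

B by 2768 ft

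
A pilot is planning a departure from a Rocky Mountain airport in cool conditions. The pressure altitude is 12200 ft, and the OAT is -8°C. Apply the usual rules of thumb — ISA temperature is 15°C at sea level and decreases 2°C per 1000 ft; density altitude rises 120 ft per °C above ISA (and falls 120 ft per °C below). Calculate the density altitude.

12368 ft

ISA temperature at 12200 ft = 15 − 2 × (12200/1000) = -9.4°C.
ISA deviation = -8 − (-9.4) = +1.4°C.
Density altitude = 12200 + 120 × (1.4) = 12200 + (+168) = 12368 ft.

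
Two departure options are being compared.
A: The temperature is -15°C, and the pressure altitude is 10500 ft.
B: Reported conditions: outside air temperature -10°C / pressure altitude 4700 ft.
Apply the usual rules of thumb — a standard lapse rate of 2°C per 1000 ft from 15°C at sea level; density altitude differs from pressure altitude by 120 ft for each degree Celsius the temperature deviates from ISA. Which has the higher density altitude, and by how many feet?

A: ISA temp = -6°C, deviation -9°C, DA = 10500 + 120 × (-9) = 9420 ft.
B: ISA temp = 5.6°C, deviation -15.6°C, DA = 4700 + 120 × (-15.6) = 2828 ft.
A is higher by 9420 − 2828 = 6592 ft.

A by 6592 ft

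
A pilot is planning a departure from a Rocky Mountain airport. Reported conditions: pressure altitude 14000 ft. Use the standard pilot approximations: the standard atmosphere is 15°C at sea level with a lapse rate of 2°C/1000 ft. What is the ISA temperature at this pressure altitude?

-13°C

ISA temperature = 15 − 2 × (14000/1000) = 15 − 28 = -13°C.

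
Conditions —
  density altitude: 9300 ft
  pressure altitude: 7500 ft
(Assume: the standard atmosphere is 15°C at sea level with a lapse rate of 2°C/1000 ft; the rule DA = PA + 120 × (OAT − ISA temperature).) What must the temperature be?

Density altitude − pressure altitude = 9300 − 7500 = +1800 ft.
At 120 ft/°C that is an ISA deviation of 1800/120 = +15°C.
ISA temperature at 7500 ft = 15 − 2 × (7500/1000) = 0°C.
OAT = ISA + deviation = 0 + (+15) = 15°C.

15°C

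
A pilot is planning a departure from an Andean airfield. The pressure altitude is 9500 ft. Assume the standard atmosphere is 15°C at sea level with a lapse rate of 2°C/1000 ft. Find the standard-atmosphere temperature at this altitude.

ISA temperature = 15 − 2 × (9500/1000) = 15 − 19 = -4°C.

-4°C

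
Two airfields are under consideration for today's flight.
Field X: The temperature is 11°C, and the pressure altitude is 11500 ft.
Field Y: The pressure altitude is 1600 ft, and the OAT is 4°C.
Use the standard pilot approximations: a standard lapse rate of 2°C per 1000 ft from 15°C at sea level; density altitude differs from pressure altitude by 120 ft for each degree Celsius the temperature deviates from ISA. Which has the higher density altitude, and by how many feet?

Field X: ISA temp = -8°C, deviation +19°C, DA = 11500 + 120 × 19 = 13780 ft.
Field Y: ISA temp = 11.8°C, deviation -7.8°C, DA = 1600 + 120 × (-7.8) = 664 ft.
Field X is higher by 13780 − 664 = 13116 ft.

Field X by 13116 ft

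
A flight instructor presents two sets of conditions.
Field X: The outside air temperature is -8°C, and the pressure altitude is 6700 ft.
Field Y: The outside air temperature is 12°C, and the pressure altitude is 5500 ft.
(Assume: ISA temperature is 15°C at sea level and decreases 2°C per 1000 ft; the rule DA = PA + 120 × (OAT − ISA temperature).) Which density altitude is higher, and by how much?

Field X: ISA temp = 1.6°C, deviation -9.6°C, DA = 6700 + 120 × (-9.6) = 5548 ft.
Field Y: ISA temp = 4°C, deviation +8°C, DA = 5500 + 120 × 8 = 6460 ft.
Field Y is higher by 6460 − 5548 = 912 ft.

Field Y by 912 ft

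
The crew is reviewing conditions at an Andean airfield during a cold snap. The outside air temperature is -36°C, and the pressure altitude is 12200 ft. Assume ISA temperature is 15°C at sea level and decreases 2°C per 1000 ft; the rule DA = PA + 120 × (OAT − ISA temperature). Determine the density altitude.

9008 ft

ISA temperature at 12200 ft = 15 − 2 × (12200/1000) = -9.4°C.
ISA deviation = -36 − (-9.4) = -26.6°C.
Density altitude = 12200 + 120 × (-26.6) = 12200 + (-3192) = 9008 ft.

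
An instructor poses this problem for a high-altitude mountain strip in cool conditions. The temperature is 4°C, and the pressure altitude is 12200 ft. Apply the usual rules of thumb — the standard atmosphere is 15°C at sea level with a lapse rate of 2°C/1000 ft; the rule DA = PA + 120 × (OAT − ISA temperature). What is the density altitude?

13808 ft

ISA temperature at 12200 ft = 15 − 2 × (12200/1000) = -9.4°C.
ISA deviation = 4 − (-9.4) = +13.4°C.
Density altitude = 12200 + 120 × (13.4) = 12200 + (+1608) = 13808 ft.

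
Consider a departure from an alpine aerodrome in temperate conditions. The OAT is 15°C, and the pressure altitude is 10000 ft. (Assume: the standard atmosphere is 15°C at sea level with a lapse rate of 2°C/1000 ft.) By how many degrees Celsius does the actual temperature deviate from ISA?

ISA temperature at 10000 ft = 15 − 2 × (10000/1000) = -5°C.
Deviation = OAT − ISA = 15 − (-5) = +20°C.

ISA+20°C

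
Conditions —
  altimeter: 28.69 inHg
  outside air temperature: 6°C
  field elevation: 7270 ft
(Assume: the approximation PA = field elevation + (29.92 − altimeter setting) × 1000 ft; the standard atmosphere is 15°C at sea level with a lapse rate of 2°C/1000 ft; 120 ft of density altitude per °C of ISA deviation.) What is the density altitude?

9460 ft

Pressure altitude = 7270 + (29.92 − 28.69) × 1000 = 7270 + (+1230) = 8500 ft.
ISA temperature at 8500 ft = 15 − 2 × (8500/1000) = -2°C.
ISA deviation = 6 − (-2) = +8°C.
Density altitude = 8500 + 120 × (8) = 9460 ft.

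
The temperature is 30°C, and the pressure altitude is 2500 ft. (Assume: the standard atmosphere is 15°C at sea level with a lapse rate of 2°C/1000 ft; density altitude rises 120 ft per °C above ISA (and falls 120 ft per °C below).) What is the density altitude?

4900 ft

ISA temperature at 2500 ft = 15 − 2 × (2500/1000) = 10°C.
ISA deviation = 30 − 10 = +20°C.
Density altitude = 2500 + 120 × (20) = 2500 + (+2400) = 4900 ft.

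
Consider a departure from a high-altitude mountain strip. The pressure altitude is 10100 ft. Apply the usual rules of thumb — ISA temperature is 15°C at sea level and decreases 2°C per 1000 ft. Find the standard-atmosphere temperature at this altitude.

-5.2°C

ISA temperature = 15 − 2 × (10100/1000) = 15 − 20.2 = -5.2°C.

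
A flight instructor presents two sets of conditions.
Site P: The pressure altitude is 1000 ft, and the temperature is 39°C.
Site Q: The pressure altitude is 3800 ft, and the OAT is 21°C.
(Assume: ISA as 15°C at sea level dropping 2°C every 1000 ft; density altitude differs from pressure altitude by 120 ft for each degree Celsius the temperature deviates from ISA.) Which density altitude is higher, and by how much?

Site P: ISA temp = 13°C, deviation +26°C, DA = 1000 + 120 × 26 = 4120 ft.
Site Q: ISA temp = 7.4°C, deviation +13.6°C, DA = 3800 + 120 × 13.6 = 5432 ft.
Site Q is higher by 5432 − 4120 = 1312 ft.

Site Q by 1312 ft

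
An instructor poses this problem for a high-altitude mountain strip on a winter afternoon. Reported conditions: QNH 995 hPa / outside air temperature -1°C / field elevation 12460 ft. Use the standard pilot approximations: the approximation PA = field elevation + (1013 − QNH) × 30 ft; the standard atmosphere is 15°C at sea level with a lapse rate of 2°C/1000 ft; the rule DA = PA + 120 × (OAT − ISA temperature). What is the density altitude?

Pressure altitude = 12460 + (1013 − 995) × 30 = 12460 + (+540) = 13000 ft.
ISA temperature at 13000 ft = 15 − 2 × (13000/1000) = -11°C.
ISA deviation = -1 − (-11) = +10°C.
Density altitude = 13000 + 120 × (10) = 14200 ft.

14200 ft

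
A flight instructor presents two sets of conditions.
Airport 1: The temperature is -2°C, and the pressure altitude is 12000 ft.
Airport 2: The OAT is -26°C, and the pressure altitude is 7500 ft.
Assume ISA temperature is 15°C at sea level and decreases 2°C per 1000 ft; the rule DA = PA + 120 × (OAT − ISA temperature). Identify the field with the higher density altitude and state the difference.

Airport 1 by 8460 ft

Airport 1: ISA temp = -9°C, deviation +7°C, DA = 12000 + 120 × 7 = 12840 ft.
Airport 2: ISA temp = 0°C, deviation -26°C, DA = 7500 + 120 × (-26) = 4380 ft.
Airport 1 is higher by 12840 − 4380 = 8460 ft.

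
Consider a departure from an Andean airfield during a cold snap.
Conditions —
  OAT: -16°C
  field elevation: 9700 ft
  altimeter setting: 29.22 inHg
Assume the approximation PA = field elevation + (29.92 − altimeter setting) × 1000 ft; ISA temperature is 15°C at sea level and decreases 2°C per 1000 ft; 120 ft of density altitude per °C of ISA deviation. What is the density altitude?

9176 ft

Pressure altitude = 9700 + (29.92 − 29.22) × 1000 = 9700 + (+700) = 10400 ft.
ISA temperature at 10400 ft = 15 − 2 × (10400/1000) = -5.8°C.
ISA deviation = -16 − (-5.8) = -10.2°C.
Density altitude = 10400 + 120 × (-10.2) = 9176 ft.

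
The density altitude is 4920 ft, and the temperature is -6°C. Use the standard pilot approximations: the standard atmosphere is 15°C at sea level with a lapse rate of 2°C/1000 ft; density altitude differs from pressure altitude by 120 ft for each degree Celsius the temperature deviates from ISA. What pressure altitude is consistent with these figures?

6000 ft

DA = PA + 120 × (OAT − (15 − 2·PA/1000)) = PA + 120·OAT − 1800 + 0.24·PA = 1.24·PA + 120·OAT − 1800.
So 1.24·PA = 4920 − 120 × (-6) + 1800 = 7440.
PA = 7440 / 1.24 = 6000 ft.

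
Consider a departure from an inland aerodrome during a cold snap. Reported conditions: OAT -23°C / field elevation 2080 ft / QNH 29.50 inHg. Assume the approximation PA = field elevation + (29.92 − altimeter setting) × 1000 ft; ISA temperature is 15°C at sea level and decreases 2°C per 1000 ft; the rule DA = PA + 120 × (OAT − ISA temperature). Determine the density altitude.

Pressure altitude = 2080 + (29.92 − 29.50) × 1000 = 2080 + (+420) = 2500 ft.
ISA temperature at 2500 ft = 15 − 2 × (2500/1000) = 10°C.
ISA deviation = -23 − 10 = -33°C.
Density altitude = 2500 + 120 × (-33) = -1460 ft.

-1460 ft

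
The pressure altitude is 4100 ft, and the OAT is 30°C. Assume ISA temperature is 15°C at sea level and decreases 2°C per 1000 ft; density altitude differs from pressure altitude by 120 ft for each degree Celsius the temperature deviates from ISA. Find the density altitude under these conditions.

ISA temperature at 4100 ft = 15 − 2 × (4100/1000) = 6.8°C.
ISA deviation = 30 − 6.8 = +23.2°C.
Density altitude = 4100 + 120 × (23.2) = 4100 + (+2784) = 6884 ft.

6884 ft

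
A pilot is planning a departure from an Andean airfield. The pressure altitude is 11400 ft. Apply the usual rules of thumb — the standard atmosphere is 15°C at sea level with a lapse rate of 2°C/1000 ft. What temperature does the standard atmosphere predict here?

ISA temperature = 15 − 2 × (11400/1000) = 15 − 22.8 = -7.8°C.

-7.8°C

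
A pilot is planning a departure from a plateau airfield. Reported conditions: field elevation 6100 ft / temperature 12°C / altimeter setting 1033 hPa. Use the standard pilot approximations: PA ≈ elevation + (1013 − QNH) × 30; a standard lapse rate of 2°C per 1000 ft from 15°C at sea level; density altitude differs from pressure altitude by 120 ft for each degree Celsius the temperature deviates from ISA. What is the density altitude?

Pressure altitude = 6100 + (1013 − 1033) × 30 = 6100 + (-600) = 5500 ft.
ISA temperature at 5500 ft = 15 − 2 × (5500/1000) = 4°C.
ISA deviation = 12 − 4 = +8°C.
Density altitude = 5500 + 120 × (8) = 6460 ft.

6460 ft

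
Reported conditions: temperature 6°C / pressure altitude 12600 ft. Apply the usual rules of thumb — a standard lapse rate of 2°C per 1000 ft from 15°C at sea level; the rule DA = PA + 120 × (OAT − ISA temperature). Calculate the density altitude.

ISA temperature at 12600 ft = 15 − 2 × (12600/1000) = -10.2°C.
ISA deviation = 6 − (-10.2) = +16.2°C.
Density altitude = 12600 + 120 × (16.2) = 12600 + (+1944) = 14544 ft.

14544 ft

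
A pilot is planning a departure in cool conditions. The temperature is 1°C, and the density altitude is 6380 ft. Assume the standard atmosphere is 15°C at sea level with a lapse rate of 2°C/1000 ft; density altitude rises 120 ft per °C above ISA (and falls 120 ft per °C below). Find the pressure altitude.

6500 ft

DA = PA + 120 × (OAT − (15 − 2·PA/1000)) = PA + 120·OAT − 1800 + 0.24·PA = 1.24·PA + 120·OAT − 1800.
So 1.24·PA = 6380 − 120 × 1 + 1800 = 8060.
PA = 8060 / 1.24 = 6500 ft.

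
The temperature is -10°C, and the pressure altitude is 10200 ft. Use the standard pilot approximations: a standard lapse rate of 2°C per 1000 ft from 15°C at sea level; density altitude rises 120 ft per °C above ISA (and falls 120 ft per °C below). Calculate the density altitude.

9648 ft

ISA temperature at 10200 ft = 15 − 2 × (10200/1000) = -5.4°C.
ISA deviation = -10 − (-5.4) = -4.6°C.
Density altitude = 10200 + 120 × (-4.6) = 10200 + (-552) = 9648 ft.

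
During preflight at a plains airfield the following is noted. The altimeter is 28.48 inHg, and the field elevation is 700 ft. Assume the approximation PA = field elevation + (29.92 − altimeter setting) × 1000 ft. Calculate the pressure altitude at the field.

Pressure correction = (29.92 − 28.48) × 1000 = +1440 ft.
Pressure altitude = 700 + (+1440) = 2140 ft.

2140 ft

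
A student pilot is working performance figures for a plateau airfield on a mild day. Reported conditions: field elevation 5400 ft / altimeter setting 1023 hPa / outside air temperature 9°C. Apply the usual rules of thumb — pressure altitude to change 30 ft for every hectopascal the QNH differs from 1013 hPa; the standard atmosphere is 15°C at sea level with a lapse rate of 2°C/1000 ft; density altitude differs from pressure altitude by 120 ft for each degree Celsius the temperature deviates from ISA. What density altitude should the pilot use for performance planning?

5604 ft

Pressure altitude = 5400 + (1013 − 1023) × 30 = 5400 + (-300) = 5100 ft.
ISA temperature at 5100 ft = 15 − 2 × (5100/1000) = 4.8°C.
ISA deviation = 9 − 4.8 = +4.2°C.
Density altitude = 5100 + 120 × (4.2) = 5604 ft.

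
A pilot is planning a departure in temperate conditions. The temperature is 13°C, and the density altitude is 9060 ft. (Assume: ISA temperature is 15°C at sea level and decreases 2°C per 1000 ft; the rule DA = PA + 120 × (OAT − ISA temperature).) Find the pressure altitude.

DA = PA + 120 × (OAT − (15 − 2·PA/1000)) = PA + 120·OAT − 1800 + 0.24·PA = 1.24·PA + 120·OAT − 1800.
So 1.24·PA = 9060 − 120 × 13 + 1800 = 9300.
PA = 9300 / 1.24 = 7500 ft.

7500 ft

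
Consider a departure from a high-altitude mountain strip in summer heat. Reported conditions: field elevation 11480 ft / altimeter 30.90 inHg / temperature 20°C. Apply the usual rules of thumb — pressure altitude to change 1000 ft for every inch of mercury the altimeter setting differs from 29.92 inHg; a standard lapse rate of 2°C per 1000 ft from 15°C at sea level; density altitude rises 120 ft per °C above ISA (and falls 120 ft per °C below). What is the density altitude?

13620 ft

Pressure altitude = 11480 + (29.92 − 30.90) × 1000 = 11480 + (-980) = 10500 ft.
ISA temperature at 10500 ft = 15 − 2 × (10500/1000) = -6°C.
ISA deviation = 20 − (-6) = +26°C.
Density altitude = 10500 + 120 × (26) = 13620 ft.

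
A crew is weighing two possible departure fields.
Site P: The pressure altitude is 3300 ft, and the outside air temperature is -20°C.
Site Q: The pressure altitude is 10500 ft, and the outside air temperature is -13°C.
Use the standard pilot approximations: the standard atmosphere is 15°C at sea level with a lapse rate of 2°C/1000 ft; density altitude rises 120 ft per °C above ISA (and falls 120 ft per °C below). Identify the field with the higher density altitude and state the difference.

Site Q by 9768 ft

Site P: ISA temp = 8.4°C, deviation -28.4°C, DA = 3300 + 120 × (-28.4) = -108 ft.
Site Q: ISA temp = -6°C, deviation -7°C, DA = 10500 + 120 × (-7) = 9660 ft.
Site Q is higher by 9660 − (-108) = 9768 ft.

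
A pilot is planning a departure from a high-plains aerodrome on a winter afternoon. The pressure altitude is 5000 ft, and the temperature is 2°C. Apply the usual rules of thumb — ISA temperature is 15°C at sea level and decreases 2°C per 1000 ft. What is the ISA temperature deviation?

ISA-3°C

ISA temperature at 5000 ft = 15 − 2 × (5000/1000) = 5°C.
Deviation = OAT − ISA = 2 − 5 = -3°C.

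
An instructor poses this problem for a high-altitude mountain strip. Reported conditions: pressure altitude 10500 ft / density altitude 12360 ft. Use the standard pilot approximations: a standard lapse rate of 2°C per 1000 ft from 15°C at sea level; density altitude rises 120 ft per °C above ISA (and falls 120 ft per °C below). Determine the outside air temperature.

9.5°C

Density altitude − pressure altitude = 12360 − 10500 = +1860 ft.
At 120 ft/°C that is an ISA deviation of 1860/120 = +15.5°C.
ISA temperature at 10500 ft = 15 − 2 × (10500/1000) = -6°C.
OAT = ISA + deviation = -6 + (+15.5) = 9.5°C.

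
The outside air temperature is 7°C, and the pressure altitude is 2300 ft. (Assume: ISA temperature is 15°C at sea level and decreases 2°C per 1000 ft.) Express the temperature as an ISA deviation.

ISA temperature at 2300 ft = 15 − 2 × (2300/1000) = 10.4°C.
Deviation = OAT − ISA = 7 − 10.4 = -3.4°C.

ISA-3.4°C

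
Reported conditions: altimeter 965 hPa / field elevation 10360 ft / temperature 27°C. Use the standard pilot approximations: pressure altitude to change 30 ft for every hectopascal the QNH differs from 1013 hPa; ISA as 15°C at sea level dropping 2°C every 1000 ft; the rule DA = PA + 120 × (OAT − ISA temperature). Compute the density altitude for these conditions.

Pressure altitude = 10360 + (1013 − 965) × 30 = 10360 + (+1440) = 11800 ft.
ISA temperature at 11800 ft = 15 − 2 × (11800/1000) = -8.6°C.
ISA deviation = 27 − (-8.6) = +35.6°C.
Density altitude = 11800 + 120 × (35.6) = 16072 ft.

16072 ft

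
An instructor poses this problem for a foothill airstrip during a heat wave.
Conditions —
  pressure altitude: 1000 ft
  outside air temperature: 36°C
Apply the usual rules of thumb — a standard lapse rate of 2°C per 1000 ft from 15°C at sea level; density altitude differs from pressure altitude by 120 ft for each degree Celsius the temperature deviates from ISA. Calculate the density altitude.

ISA temperature at 1000 ft = 15 − 2 × (1000/1000) = 13°C.
ISA deviation = 36 − 13 = +23°C.
Density altitude = 1000 + 120 × (23) = 1000 + (+2760) = 3760 ft.

3760 ft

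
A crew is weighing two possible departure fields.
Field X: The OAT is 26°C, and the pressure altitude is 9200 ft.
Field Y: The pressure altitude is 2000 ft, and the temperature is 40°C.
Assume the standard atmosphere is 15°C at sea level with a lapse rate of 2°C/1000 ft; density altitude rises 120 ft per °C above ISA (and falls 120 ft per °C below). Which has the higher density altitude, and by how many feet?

Field X: ISA temp = -3.4°C, deviation +29.4°C, DA = 9200 + 120 × 29.4 = 12728 ft.
Field Y: ISA temp = 11°C, deviation +29°C, DA = 2000 + 120 × 29 = 5480 ft.
Field X is higher by 12728 − 5480 = 7248 ft.

Field X by 7248 ft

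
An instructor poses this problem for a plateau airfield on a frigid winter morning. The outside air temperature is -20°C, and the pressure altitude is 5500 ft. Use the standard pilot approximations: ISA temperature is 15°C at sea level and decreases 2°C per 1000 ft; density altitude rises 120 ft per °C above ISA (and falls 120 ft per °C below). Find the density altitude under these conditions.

ISA temperature at 5500 ft = 15 − 2 × (5500/1000) = 4°C.
ISA deviation = -20 − 4 = -24°C.
Density altitude = 5500 + 120 × (-24) = 5500 + (-2880) = 2620 ft.

2620 ft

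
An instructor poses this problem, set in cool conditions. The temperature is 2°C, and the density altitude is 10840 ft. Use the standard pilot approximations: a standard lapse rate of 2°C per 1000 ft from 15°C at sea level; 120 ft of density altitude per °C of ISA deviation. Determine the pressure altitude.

DA = PA + 120 × (OAT − (15 − 2·PA/1000)) = PA + 120·OAT − 1800 + 0.24·PA = 1.24·PA + 120·OAT − 1800.
So 1.24·PA = 10840 − 120 × 2 + 1800 = 12400.
PA = 12400 / 1.24 = 10000 ft.

10000 ft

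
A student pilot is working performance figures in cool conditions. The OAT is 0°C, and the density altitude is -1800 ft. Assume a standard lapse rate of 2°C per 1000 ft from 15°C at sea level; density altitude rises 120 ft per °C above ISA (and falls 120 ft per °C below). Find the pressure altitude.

DA = PA + 120 × (OAT − (15 − 2·PA/1000)) = PA + 120·OAT − 1800 + 0.24·PA = 1.24·PA + 120·OAT − 1800.
So 1.24·PA = -1800 − 120 × 0 + 1800 = 0.
PA = 0 / 1.24 = 0 ft.

0 ft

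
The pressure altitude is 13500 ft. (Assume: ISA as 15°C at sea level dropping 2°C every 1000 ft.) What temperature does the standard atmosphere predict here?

ISA temperature = 15 − 2 × (13500/1000) = 15 − 27 = -12°C.

-12°C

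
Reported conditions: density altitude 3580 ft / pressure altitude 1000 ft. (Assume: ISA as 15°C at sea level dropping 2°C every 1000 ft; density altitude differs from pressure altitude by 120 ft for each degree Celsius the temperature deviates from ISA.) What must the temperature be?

34.5°C

Density altitude − pressure altitude = 3580 − 1000 = +2580 ft.
At 120 ft/°C that is an ISA deviation of 2580/120 = +21.5°C.
ISA temperature at 1000 ft = 15 − 2 × (1000/1000) = 13°C.
OAT = ISA + deviation = 13 + (+21.5) = 34.5°C.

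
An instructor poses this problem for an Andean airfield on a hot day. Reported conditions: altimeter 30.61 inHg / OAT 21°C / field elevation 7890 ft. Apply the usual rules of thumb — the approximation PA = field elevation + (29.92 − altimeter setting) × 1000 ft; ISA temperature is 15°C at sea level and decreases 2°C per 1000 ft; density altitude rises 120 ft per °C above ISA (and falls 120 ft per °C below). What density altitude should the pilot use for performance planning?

Pressure altitude = 7890 + (29.92 − 30.61) × 1000 = 7890 + (-690) = 7200 ft.
ISA temperature at 7200 ft = 15 − 2 × (7200/1000) = 0.6°C.
ISA deviation = 21 − 0.6 = +20.4°C.
Density altitude = 7200 + 120 × (20.4) = 9648 ft.

9648 ft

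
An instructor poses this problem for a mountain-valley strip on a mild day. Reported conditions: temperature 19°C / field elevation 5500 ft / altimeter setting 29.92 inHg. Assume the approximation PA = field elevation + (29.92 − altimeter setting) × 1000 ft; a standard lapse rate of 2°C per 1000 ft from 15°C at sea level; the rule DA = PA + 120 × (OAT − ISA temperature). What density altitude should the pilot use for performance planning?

7300 ft

Pressure altitude = 5500 + (29.92 − 29.92) × 1000 = 5500 + (0) = 5500 ft.
ISA temperature at 5500 ft = 15 − 2 × (5500/1000) = 4°C.
ISA deviation = 19 − 4 = +15°C.
Density altitude = 5500 + 120 × (15) = 7300 ft.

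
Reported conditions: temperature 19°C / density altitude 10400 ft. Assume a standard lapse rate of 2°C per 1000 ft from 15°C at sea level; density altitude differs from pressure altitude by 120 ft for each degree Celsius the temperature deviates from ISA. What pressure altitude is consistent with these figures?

8000 ft

DA = PA + 120 × (OAT − (15 − 2·PA/1000)) = PA + 120·OAT − 1800 + 0.24·PA = 1.24·PA + 120·OAT − 1800.
So 1.24·PA = 10400 − 120 × 19 + 1800 = 9920.
PA = 9920 / 1.24 = 8000 ft.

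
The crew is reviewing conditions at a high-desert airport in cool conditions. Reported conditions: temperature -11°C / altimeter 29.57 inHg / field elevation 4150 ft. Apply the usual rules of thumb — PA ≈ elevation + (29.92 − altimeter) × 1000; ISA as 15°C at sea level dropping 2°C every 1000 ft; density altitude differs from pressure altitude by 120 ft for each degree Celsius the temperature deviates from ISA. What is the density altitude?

2460 ft

Pressure altitude = 4150 + (29.92 − 29.57) × 1000 = 4150 + (+350) = 4500 ft.
ISA temperature at 4500 ft = 15 − 2 × (4500/1000) = 6°C.
ISA deviation = -11 − 6 = -17°C.
Density altitude = 4500 + 120 × (-17) = 2460 ft.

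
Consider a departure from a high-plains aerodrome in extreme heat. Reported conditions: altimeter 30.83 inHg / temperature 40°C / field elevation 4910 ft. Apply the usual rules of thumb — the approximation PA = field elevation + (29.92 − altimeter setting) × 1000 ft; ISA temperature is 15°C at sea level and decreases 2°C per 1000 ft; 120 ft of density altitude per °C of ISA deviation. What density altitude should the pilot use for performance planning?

7960 ft

Pressure altitude = 4910 + (29.92 − 30.83) × 1000 = 4910 + (-910) = 4000 ft.
ISA temperature at 4000 ft = 15 − 2 × (4000/1000) = 7°C.
ISA deviation = 40 − 7 = +33°C.
Density altitude = 4000 + 120 × (33) = 7960 ft.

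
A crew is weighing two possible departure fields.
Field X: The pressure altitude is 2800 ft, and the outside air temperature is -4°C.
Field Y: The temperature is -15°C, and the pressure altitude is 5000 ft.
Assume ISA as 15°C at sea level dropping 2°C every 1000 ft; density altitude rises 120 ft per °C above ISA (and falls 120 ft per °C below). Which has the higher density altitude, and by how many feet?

Field X: ISA temp = 9.4°C, deviation -13.4°C, DA = 2800 + 120 × (-13.4) = 1192 ft.
Field Y: ISA temp = 5°C, deviation -20°C, DA = 5000 + 120 × (-20) = 2600 ft.
Field Y is higher by 2600 − 1192 = 1408 ft.

Field Y by 1408 ft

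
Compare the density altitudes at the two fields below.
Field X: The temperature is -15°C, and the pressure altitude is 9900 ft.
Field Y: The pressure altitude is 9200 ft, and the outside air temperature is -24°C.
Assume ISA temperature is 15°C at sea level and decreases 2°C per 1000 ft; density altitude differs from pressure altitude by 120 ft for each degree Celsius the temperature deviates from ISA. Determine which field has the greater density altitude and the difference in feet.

Field X by 1948 ft

Field X: ISA temp = -4.8°C, deviation -10.2°C, DA = 9900 + 120 × (-10.2) = 8676 ft.
Field Y: ISA temp = -3.4°C, deviation -20.6°C, DA = 9200 + 120 × (-20.6) = 6728 ft.
Field X is higher by 8676 − 6728 = 1948 ft.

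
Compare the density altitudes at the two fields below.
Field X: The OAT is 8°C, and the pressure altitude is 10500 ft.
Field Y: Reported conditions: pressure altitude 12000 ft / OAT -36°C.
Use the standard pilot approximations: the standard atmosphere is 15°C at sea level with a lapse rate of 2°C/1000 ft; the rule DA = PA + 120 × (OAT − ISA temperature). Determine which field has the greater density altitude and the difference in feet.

Field X by 3420 ft

Field X: ISA temp = -6°C, deviation +14°C, DA = 10500 + 120 × 14 = 12180 ft.
Field Y: ISA temp = -9°C, deviation -27°C, DA = 12000 + 120 × (-27) = 8760 ft.
Field X is higher by 12180 − 8760 = 3420 ft.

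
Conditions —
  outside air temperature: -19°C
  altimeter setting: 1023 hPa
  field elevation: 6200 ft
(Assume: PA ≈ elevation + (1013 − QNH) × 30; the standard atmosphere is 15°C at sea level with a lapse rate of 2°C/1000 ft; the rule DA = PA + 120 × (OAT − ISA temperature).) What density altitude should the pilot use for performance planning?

3236 ft

Pressure altitude = 6200 + (1013 − 1023) × 30 = 6200 + (-300) = 5900 ft.
ISA temperature at 5900 ft = 15 − 2 × (5900/1000) = 3.2°C.
ISA deviation = -19 − 3.2 = -22.2°C.
Density altitude = 5900 + 120 × (-22.2) = 3236 ft.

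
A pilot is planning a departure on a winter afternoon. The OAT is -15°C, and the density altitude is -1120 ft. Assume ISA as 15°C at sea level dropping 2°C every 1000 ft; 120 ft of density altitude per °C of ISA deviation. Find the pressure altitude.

DA = PA + 120 × (OAT − (15 − 2·PA/1000)) = PA + 120·OAT − 1800 + 0.24·PA = 1.24·PA + 120·OAT − 1800.
So 1.24·PA = -1120 − 120 × (-15) + 1800 = 2480.
PA = 2480 / 1.24 = 2000 ft.

2000 ft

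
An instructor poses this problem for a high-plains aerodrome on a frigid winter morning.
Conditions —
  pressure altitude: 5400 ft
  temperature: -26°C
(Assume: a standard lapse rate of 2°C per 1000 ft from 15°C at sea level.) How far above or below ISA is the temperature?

ISA temperature at 5400 ft = 15 − 2 × (5400/1000) = 4.2°C.
Deviation = OAT − ISA = -26 − 4.2 = -30.2°C.

ISA-30.2°C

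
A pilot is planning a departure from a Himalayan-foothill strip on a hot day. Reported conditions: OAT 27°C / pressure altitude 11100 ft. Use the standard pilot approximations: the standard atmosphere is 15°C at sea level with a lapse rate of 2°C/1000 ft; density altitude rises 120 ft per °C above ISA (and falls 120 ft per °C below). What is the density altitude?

15204 ft

ISA temperature at 11100 ft = 15 − 2 × (11100/1000) = -7.2°C.
ISA deviation = 27 − (-7.2) = +34.2°C.
Density altitude = 11100 + 120 × (34.2) = 11100 + (+4104) = 15204 ft.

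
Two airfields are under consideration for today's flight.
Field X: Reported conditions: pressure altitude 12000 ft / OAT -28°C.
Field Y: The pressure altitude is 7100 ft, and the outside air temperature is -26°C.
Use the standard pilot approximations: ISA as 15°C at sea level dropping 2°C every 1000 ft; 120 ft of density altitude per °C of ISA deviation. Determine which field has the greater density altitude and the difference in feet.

Field X by 5836 ft

Field X: ISA temp = -9°C, deviation -19°C, DA = 12000 + 120 × (-19) = 9720 ft.
Field Y: ISA temp = 0.8°C, deviation -26.8°C, DA = 7100 + 120 × (-26.8) = 3884 ft.
Field X is higher by 9720 − 3884 = 5836 ft.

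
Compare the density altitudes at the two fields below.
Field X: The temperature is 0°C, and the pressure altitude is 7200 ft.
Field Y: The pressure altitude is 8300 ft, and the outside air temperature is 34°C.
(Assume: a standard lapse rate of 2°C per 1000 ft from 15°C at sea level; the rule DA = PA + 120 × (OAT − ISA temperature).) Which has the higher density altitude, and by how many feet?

Field X: ISA temp = 0.6°C, deviation -0.6°C, DA = 7200 + 120 × (-0.6) = 7128 ft.
Field Y: ISA temp = -1.6°C, deviation +35.6°C, DA = 8300 + 120 × 35.6 = 12572 ft.
Field Y is higher by 12572 − 7128 = 5444 ft.

Field Y by 5444 ft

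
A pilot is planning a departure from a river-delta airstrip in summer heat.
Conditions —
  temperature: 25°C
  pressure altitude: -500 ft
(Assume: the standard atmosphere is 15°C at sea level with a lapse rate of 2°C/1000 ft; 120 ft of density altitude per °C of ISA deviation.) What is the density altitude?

580 ft

ISA temperature at -500 ft = 15 − 2 × (-500/1000) = 16°C.
ISA deviation = 25 − 16 = +9°C.
Density altitude = -500 + 120 × (9) = -500 + (+1080) = 580 ft.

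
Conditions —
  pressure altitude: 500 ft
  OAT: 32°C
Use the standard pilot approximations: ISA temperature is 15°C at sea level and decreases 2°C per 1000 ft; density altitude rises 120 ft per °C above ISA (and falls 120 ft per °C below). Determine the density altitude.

ISA temperature at 500 ft = 15 − 2 × (500/1000) = 14°C.
ISA deviation = 32 − 14 = +18°C.
Density altitude = 500 + 120 × (18) = 500 + (+2160) = 2660 ft.

2660 ft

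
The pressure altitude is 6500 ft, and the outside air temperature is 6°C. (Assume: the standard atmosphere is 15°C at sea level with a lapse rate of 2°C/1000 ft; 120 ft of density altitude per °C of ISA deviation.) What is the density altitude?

6980 ft

ISA temperature at 6500 ft = 15 − 2 × (6500/1000) = 2°C.
ISA deviation = 6 − 2 = +4°C.
Density altitude = 6500 + 120 × (4) = 6500 + (+480) = 6980 ft.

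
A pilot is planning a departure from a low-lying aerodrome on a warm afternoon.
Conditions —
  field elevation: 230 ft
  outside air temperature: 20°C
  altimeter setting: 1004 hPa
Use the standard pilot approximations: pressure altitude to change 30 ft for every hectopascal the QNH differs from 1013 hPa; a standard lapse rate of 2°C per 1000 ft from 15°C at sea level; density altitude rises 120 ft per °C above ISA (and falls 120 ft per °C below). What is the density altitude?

1220 ft

Pressure altitude = 230 + (1013 − 1004) × 30 = 230 + (+270) = 500 ft.
ISA temperature at 500 ft = 15 − 2 × (500/1000) = 14°C.
ISA deviation = 20 − 14 = +6°C.
Density altitude = 500 + 120 × (6) = 1220 ft.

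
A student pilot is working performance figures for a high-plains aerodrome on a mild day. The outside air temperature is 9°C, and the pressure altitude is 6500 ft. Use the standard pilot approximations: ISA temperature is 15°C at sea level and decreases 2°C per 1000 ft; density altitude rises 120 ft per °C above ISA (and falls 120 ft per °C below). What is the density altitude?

ISA temperature at 6500 ft = 15 − 2 × (6500/1000) = 2°C.
ISA deviation = 9 − 2 = +7°C.
Density altitude = 6500 + 120 × (7) = 6500 + (+840) = 7340 ft.

7340 ft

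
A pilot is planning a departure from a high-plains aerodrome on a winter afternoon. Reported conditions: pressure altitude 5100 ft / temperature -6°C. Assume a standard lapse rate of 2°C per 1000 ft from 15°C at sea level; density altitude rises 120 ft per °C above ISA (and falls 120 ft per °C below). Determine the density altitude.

ISA temperature at 5100 ft = 15 − 2 × (5100/1000) = 4.8°C.
ISA deviation = -6 − 4.8 = -10.8°C.
Density altitude = 5100 + 120 × (-10.8) = 5100 + (-1296) = 3804 ft.

3804 ft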